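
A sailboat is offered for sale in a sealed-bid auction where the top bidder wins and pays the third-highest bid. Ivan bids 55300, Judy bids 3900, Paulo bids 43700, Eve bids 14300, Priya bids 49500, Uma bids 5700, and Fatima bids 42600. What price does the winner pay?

Bids in descending order: Ivan 55300; Priya 49500; Paulo 43700; Fatima 42600; Eve 14300; Uma 5700; Judy 3900.
Ivan is the highest bidder, so Ivan wins.
Under the third-price rule, the price is the third-highest bid: 43700.

The winner pays 43700.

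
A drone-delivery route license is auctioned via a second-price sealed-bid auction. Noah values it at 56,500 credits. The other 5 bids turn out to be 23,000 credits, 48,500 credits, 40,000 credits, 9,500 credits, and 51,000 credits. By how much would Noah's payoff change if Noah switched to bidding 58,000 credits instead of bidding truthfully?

0 credits

The highest competing bid is 51,000 credits.
Bidding truthfully at 56,500 credits: Noah has the top bid, wins, and pays the second-highest bid 51,000 credits. Payoff = 56,500 credits − 51,000 credits = 5,500 credits.
Bidding 58,000 credits: Noah has the top bid, wins, and pays the second-highest bid 51,000 credits. Payoff = 56,500 credits − 51,000 credits = 5,500 credits.
Change = 5,500 credits − 5,500 credits = 0 credits.
The bid only affects whether you win, not the price — here both bids land on the same side of the top rival bid, so the deviation is payoff-neutral.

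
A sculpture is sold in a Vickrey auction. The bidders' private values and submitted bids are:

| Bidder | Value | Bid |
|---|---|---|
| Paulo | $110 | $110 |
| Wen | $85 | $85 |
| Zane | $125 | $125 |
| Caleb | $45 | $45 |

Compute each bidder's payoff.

Payoffs: Paulo $0, Wen $0, Zane $15, Caleb $0.

Bids in descending order: Zane $125, then Paulo $110, then Wen $85, then Caleb $45.
Zane has the top bid and wins; the price is the second-highest bid, $110.
Zane's payoff = $125 − $110 = $15. All other bidders lose, so their payoff is 0.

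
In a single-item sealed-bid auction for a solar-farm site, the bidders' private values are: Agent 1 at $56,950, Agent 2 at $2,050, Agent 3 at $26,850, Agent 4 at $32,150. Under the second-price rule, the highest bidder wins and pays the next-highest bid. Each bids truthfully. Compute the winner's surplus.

Winner's surplus: $24,800.

Ranking the bids: Agent 1 $56,950 > Agent 4 $32,150 > Agent 3 $26,850 > Agent 2 $2,050.
Agent 1 wins with the top bid and pays the second-highest, $32,150.
Surplus = $56,950 − $32,150 = $24,800.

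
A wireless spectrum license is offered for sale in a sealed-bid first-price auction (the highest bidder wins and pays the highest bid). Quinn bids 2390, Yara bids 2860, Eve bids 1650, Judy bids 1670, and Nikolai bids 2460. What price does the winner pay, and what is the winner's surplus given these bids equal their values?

Ranking the bids: Yara 2860 > Nikolai 2460 > Quinn 2390 > Judy 1670 > Eve 1650.
Yara is the highest bidder, so Yara wins.
Under the first-price rule, the price is the highest bid: 2860.
Surplus = 2860 − 2860 = 0.

Price 2860; surplus 0.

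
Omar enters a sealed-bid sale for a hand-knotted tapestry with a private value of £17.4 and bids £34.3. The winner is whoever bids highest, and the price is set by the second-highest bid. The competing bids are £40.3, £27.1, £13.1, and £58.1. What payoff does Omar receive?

Omar's payoff: £0.0.

Highest competing bid: £58.1.
Omar's bid £34.3 is not the highest, so Omar loses, pays nothing, and earns zero payoff.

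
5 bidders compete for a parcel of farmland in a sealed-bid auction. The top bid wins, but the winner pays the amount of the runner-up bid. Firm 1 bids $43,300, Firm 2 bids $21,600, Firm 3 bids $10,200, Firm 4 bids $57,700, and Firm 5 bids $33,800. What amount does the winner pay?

Bids in descending order: Firm 4 $57,700; Firm 1 $43,300; Firm 5 $33,800; Firm 2 $21,600; Firm 3 $10,200.
Firm 4 has the highest bid, so Firm 4 wins.
The second-highest bid is $43,300, so that is what Firm 4 pays.

The winner pays $43,300.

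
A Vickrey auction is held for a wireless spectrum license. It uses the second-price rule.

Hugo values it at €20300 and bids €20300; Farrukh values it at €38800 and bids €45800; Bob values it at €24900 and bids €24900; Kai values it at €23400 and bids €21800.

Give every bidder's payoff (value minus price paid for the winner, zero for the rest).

Hugo €0, Farrukh €13900, Bob €0, Kai €0.

Sorted high to low: Farrukh €45800 > Bob €24900 > Kai €21800 > Hugo €20300.
Farrukh has the top bid and wins; the price is the second-highest bid, €24900.
Farrukh's payoff = €38800 − €24900 = €13900. All other bidders lose, so their payoff is 0.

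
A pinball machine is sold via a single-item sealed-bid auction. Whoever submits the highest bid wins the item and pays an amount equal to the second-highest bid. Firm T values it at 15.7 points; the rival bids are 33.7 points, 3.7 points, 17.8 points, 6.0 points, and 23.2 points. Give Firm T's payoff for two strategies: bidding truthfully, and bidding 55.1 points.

The highest competing bid is 33.7 points.
Bidding truthfully at 15.7 points: the top bid is 33.7 points (a rival), so Firm T loses. Payoff = 0.0 points.
Bidding 55.1 points: Firm T has the top bid, wins, and pays the second-highest bid 33.7 points. Payoff = 15.7 points − 33.7 points = -18.0 points.

Truthful: 0.0 points; alternative: -18.0 points.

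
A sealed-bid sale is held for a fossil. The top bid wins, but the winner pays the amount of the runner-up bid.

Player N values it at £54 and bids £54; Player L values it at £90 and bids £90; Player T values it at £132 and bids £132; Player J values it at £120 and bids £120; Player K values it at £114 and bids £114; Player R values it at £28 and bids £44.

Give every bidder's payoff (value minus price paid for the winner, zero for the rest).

Player N £0, Player L £0, Player T £12, Player J £0, Player K £0, Player R £0.

Ranking the bids: Player T £132 > Player J £120 > Player K £114 > Player L £90 > Player N £54 > Player R £44.
Player T has the top bid and wins; the price is the second-highest bid, £120.
Player T's payoff = £132 − £120 = £12. All other bidders lose, so their payoff is 0.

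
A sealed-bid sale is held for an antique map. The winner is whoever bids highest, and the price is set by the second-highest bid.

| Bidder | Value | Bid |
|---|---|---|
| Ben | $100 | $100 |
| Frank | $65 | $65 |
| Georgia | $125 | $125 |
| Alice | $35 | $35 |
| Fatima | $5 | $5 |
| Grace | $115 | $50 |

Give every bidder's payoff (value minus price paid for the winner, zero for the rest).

Ben $0, Frank $0, Georgia $25, Alice $0, Fatima $0, Grace $0.

Ordered from highest: Georgia $125; Ben $100; Frank $65; Grace $50; Alice $35; Fatima $5.
Georgia has the top bid and wins; the price is the second-highest bid, $100.
Georgia's payoff = $125 − $100 = $25. All other bidders lose, so their payoff is 0.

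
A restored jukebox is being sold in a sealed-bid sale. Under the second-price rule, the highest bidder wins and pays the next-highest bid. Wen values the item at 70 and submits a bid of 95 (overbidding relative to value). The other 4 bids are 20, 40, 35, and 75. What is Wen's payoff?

Payoff = -5.

Highest competing bid: 75.
Wen's bid 95 is the highest overall, so Wen wins and pays the second-highest bid, 75.
Payoff = value − price = 70 − 75 = -5.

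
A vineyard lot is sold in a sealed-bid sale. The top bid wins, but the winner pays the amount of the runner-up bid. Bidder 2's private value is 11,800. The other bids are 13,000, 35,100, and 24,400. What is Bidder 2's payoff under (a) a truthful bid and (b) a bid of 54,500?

The highest competing bid is 35,100.
Bidding truthfully at 11,800: the top bid is 35,100 (a rival), so Bidder 2 loses. Payoff = 0.
Bidding 54,500: Bidder 2 has the top bid, wins, and pays the second-highest bid 35,100. Payoff = 11,800 − 35,100 = -23,300.

Truthful: 0; alternative: -23,300.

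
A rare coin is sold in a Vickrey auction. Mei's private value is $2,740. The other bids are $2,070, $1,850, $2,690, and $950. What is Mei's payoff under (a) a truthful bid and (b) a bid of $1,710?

Truthful: $50; alternative: $0.

The highest competing bid is $2,690.
Bidding truthfully at $2,740: Mei has the top bid, wins, and pays the second-highest bid $2,690. Payoff = $2,740 − $2,690 = $50.
Bidding $1,710: the top bid is $2,690 (a rival), so Mei loses. Payoff = $0.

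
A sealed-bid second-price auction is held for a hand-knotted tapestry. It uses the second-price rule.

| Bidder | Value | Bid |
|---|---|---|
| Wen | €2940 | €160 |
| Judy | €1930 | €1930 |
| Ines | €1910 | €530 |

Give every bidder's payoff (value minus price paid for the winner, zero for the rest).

Wen €0, Judy €1400, Ines €0.

Bids in descending order: Judy €1930 > Ines €530 > Wen €160.
Judy has the top bid and wins; the price is the second-highest bid, €530.
Judy's payoff = €1930 − €530 = €1400. All other bidders lose, so their payoff is 0.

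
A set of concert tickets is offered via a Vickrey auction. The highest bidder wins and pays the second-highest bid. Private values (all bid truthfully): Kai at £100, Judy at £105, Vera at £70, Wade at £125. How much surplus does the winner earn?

Winner's surplus: £20.

Ranking the bids: Wade £125 > Judy £105 > Kai £100 > Vera £70.
Wade wins with the top bid and pays the second-highest, £105.
Surplus = £125 − £105 = £20.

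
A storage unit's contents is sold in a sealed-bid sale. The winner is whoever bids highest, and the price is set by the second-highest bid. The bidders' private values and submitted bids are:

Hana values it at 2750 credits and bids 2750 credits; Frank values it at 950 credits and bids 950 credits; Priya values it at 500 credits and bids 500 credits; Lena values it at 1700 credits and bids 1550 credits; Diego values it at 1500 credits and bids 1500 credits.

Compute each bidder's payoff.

Payoffs: Hana 1200 credits, Frank 0 credits, Priya 0 credits, Lena 0 credits, Diego 0 credits.

Ordered from highest: Hana 2750 credits, then Lena 1550 credits, then Diego 1500 credits, then Frank 950 credits, then Priya 500 credits.
Hana has the top bid and wins; the price is the second-highest bid, 1550 credits.
Hana's payoff = 2750 credits − 1550 credits = 1200 credits. All other bidders lose, so their payoff is 0.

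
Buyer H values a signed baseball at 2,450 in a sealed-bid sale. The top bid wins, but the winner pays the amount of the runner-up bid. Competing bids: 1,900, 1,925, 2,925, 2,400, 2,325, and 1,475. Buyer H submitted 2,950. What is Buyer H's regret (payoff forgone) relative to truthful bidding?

The highest competing bid is 2,925.
Bidding truthfully at 2,450: the top bid is 2,925 (a rival), so Buyer H loses. Payoff = 0.
Bidding 2,950: Buyer H has the top bid, wins, and pays the second-highest bid 2,925. Payoff = 2,450 − 2,925 = -475.
Regret = truthful payoff − actual payoff = 0 − -475 = 475.

Regret: 475.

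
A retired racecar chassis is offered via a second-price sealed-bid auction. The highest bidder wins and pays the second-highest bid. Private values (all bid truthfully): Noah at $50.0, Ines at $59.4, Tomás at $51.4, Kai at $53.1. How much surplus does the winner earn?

$6.3

Ordered from highest: Ines $59.4 > Kai $53.1 > Tomás $51.4 > Noah $50.0.
Ines wins with the top bid and pays the second-highest, $53.1.
Surplus = $59.4 − $53.1 = $6.3.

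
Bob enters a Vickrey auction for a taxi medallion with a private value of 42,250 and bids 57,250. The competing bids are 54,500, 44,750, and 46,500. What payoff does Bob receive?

-12,250

Highest competing bid: 54,500.
Bob's bid 57,250 is the highest overall, so Bob wins and pays the second-highest bid, 54,500.
Payoff = value − price = 42,250 − 54,500 = -12,250.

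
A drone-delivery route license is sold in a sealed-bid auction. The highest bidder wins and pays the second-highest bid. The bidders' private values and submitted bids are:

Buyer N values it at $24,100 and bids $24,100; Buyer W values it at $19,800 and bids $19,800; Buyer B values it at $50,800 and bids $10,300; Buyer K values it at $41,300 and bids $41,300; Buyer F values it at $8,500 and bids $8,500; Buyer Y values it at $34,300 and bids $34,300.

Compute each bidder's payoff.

Payoffs: Buyer N $0, Buyer W $0, Buyer B $0, Buyer K $7,000, Buyer F $0, Buyer Y $0.

Bids in descending order: Buyer K $41,300; Buyer Y $34,300; Buyer N $24,100; Buyer W $19,800; Buyer B $10,300; Buyer F $8,500.
Buyer K has the top bid and wins; the price is the second-highest bid, $34,300.
Buyer K's payoff = $41,300 − $34,300 = $7,000. All other bidders lose, so their payoff is 0.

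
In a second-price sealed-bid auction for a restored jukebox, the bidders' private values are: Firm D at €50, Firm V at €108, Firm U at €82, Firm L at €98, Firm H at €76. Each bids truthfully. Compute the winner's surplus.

Surplus = €10.

Ranking the bids: Firm V €108 > Firm L €98 > Firm U €82 > Firm H €76 > Firm D €50.
Firm V wins with the top bid and pays the second-highest, €98.
Surplus = €108 − €98 = €10.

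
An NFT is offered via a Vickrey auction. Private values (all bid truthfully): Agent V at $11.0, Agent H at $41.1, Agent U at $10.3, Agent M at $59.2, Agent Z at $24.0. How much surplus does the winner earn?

Surplus = $18.1.

Sorted high to low: Agent M $59.2 > Agent H $41.1 > Agent Z $24.0 > Agent V $11.0 > Agent U $10.3.
Agent M wins with the top bid and pays the second-highest, $41.1.
Surplus = $59.2 − $41.1 = $18.1.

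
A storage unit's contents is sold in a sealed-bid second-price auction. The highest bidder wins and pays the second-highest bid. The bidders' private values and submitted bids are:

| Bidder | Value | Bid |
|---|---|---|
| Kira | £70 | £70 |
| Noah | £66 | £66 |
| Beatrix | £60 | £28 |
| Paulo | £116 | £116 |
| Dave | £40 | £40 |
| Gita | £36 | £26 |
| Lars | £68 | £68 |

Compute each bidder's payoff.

Ranking the bids: Paulo £116; Kira £70; Lars £68; Noah £66; Dave £40; Beatrix £28; Gita £26.
Paulo has the top bid and wins; the price is the second-highest bid, £70.
Paulo's payoff = £116 − £70 = £46. All other bidders lose, so their payoff is 0.

Payoffs: Kira £0, Noah £0, Beatrix £0, Paulo £46, Dave £0, Gita £0, Lars £0.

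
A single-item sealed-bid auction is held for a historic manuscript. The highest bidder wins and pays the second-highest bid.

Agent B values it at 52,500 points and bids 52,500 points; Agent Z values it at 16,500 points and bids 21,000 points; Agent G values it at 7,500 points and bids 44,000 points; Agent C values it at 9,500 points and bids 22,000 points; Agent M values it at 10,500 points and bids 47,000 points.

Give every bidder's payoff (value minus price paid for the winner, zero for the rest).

Sorted high to low: Agent B 52,500 points > Agent M 47,000 points > Agent G 44,000 points > Agent C 22,000 points > Agent Z 21,000 points.
Agent B has the top bid and wins; the price is the second-highest bid, 47,000 points.
Agent B's payoff = 52,500 points − 47,000 points = 5,500 points. All other bidders lose, so their payoff is 0.

Payoffs: Agent B 5,500 points, Agent Z 0 points, Agent G 0 points, Agent C 0 points, Agent M 0 points.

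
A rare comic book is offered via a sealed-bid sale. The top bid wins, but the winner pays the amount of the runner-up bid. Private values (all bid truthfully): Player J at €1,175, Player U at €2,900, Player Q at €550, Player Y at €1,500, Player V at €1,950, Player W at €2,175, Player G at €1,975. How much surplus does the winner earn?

Ordered from highest: Player U €2,900, then Player W €2,175, then Player G €1,975, then Player V €1,950, then Player Y €1,500, then Player J €1,175, then Player Q €550.
Player U wins with the top bid and pays the second-highest, €2,175.
Surplus = €2,900 − €2,175 = €725.

Winner's surplus: €725.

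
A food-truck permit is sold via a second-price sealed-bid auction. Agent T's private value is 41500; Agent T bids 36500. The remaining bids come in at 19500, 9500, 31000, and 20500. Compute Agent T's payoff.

Highest competing bid: 31000.
Agent T's bid 36500 is the highest overall, so Agent T wins and pays the second-highest bid, 31000.
Payoff = value − price = 41500 − 31000 = 10500.

Payoff = 10500.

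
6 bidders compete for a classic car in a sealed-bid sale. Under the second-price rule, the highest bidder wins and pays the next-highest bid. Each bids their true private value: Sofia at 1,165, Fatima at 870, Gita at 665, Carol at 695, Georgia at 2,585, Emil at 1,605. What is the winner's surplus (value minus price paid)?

Ranking the bids: Georgia 2,585, then Emil 1,605, then Sofia 1,165, then Fatima 870, then Carol 695, then Gita 665.
Georgia wins with the top bid and pays the second-highest, 1,605.
Surplus = 2,585 − 1,605 = 980.

980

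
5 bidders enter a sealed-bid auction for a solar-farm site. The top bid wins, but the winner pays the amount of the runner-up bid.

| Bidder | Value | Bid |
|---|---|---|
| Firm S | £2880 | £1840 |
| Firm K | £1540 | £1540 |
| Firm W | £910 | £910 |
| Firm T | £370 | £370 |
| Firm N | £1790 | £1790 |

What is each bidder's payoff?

Sorted high to low: Firm S £1840; Firm N £1790; Firm K £1540; Firm W £910; Firm T £370.
Firm S has the top bid and wins; the price is the second-highest bid, £1790.
Firm S's payoff = £2880 − £1790 = £1090. All other bidders lose, so their payoff is 0.

Firm S £1090, Firm K £0, Firm W £0, Firm T £0, Firm N £0.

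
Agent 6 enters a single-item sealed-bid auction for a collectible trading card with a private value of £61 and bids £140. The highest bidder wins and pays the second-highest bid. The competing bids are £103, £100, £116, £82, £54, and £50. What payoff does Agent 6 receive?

Highest competing bid: £116.
Agent 6's bid £140 is the highest overall, so Agent 6 wins and pays the second-highest bid, £116.
Payoff = value − price = £61 − £116 = -£55.
Overbidding won the item at a price above value — truthful bidding would have avoided this loss.

Payoff = -£55.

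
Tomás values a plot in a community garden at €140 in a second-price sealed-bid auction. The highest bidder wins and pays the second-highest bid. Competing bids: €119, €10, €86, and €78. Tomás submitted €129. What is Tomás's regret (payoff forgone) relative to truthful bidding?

€0

The highest competing bid is €119.
Bidding truthfully at €140: Tomás has the top bid, wins, and pays the second-highest bid €119. Payoff = €140 − €119 = €21.
Bidding €129: Tomás has the top bid, wins, and pays the second-highest bid €119. Payoff = €140 − €119 = €21.
Regret = truthful payoff − actual payoff = €21 − €21 = €0.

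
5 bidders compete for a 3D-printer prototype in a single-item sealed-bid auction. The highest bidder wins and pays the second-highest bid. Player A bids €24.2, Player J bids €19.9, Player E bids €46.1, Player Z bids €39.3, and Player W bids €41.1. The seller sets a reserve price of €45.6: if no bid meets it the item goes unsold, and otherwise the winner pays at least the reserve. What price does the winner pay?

Price paid: €45.6.

Bids in descending order: Player E €46.1; Player W €41.1; Player Z €39.3; Player A €24.2; Player J €19.9.
Player E has the highest bid, so Player E wins.
The second-highest bid is €41.1, but the reserve €45.6 is higher, so the price is the reserve.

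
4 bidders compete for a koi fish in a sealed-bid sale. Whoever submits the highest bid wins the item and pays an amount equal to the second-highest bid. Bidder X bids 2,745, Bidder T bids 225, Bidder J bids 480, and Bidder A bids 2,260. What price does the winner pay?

The winner pays 2,260.

Ranking the bids: Bidder X 2,745; Bidder A 2,260; Bidder J 480; Bidder T 225.
Bidder X has the highest bid, so Bidder X wins.
The second-highest bid is 2,260, so that is what Bidder X pays.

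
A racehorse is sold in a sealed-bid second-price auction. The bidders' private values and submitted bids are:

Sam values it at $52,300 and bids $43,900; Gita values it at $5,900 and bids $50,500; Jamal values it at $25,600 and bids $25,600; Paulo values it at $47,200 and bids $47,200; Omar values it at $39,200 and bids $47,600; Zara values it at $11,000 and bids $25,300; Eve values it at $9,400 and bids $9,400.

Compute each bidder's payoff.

Sam $0, Gita -$41,700, Jamal $0, Paulo $0, Omar $0, Zara $0, Eve $0.

Sorted high to low: Gita $50,500, then Omar $47,600, then Paulo $47,200, then Sam $43,900, then Jamal $25,600, then Zara $25,300, then Eve $9,400.
Gita has the top bid and wins; the price is the second-highest bid, $47,600.
Gita's payoff = $5,900 − $47,600 = -$41,700. All other bidders lose, so their payoff is 0.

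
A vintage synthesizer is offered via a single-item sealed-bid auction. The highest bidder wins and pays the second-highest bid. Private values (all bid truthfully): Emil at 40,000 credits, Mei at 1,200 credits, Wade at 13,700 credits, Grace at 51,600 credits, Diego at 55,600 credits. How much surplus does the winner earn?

4,000 credits

Bids in descending order: Diego 55,600 credits > Grace 51,600 credits > Emil 40,000 credits > Wade 13,700 credits > Mei 1,200 credits.
Diego wins with the top bid and pays the second-highest, 51,600 credits.
Surplus = 55,600 credits − 51,600 credits = 4,000 credits.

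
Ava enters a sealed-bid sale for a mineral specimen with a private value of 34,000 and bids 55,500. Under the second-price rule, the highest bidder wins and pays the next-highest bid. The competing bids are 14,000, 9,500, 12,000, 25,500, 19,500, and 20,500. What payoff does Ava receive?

8,500

Highest competing bid: 25,500.
Ava's bid 55,500 is the highest overall, so Ava wins and pays the second-highest bid, 25,500.
Payoff = value − price = 34,000 − 25,500 = 8,500.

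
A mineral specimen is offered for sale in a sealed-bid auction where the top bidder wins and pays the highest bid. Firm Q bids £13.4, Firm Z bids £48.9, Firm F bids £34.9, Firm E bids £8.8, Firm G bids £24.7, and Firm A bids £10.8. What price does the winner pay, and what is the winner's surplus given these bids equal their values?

Bids in descending order: Firm Z £48.9, then Firm F £34.9, then Firm G £24.7, then Firm Q £13.4, then Firm A £10.8, then Firm E £8.8.
Firm Z is the highest bidder, so Firm Z wins.
Under the first-price rule, the price is the highest bid: £48.9.
Surplus = £48.9 − £48.9 = £0.0.

The winner pays £48.9 for a surplus of £0.0.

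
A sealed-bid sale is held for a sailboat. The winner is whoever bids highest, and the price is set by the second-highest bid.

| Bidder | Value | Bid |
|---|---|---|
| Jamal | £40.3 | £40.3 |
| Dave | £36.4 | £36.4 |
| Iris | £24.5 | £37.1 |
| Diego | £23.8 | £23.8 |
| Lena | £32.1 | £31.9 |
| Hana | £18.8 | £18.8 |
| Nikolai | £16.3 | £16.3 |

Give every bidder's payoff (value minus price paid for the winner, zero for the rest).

Payoffs: Jamal £3.2, Dave £0.0, Iris £0.0, Diego £0.0, Lena £0.0, Hana £0.0, Nikolai £0.0.

Ranking the bids: Jamal £40.3 > Iris £37.1 > Dave £36.4 > Lena £31.9 > Diego £23.8 > Hana £18.8 > Nikolai £16.3.
Jamal has the top bid and wins; the price is the second-highest bid, £37.1.
Jamal's payoff = £40.3 − £37.1 = £3.2. All other bidders lose, so their payoff is 0.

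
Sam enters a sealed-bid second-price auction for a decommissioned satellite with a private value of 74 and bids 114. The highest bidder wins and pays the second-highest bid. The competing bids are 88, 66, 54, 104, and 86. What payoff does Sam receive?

Highest competing bid: 104.
Sam's bid 114 is the highest overall, so Sam wins and pays the second-highest bid, 104.
Payoff = value − price = 74 − 104 = -30.

-30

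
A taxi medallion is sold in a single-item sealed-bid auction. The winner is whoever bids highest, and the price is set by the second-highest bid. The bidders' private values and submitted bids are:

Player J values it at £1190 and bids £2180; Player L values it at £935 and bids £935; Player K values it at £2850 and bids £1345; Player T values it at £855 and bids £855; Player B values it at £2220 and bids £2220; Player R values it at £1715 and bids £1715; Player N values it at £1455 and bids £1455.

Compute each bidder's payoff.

Ranking the bids: Player B £2220 > Player J £2180 > Player R £1715 > Player N £1455 > Player K £1345 > Player L £935 > Player T £855.
Player B has the top bid and wins; the price is the second-highest bid, £2180.
Player B's payoff = £2220 − £2180 = £40. All other bidders lose, so their payoff is 0.

Player J £0, Player L £0, Player K £0, Player T £0, Player B £40, Player R £0, Player N £0.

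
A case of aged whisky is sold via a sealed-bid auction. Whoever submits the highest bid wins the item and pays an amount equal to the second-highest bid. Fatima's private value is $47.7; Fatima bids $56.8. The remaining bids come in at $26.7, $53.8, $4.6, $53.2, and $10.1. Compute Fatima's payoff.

-$6.1

Highest competing bid: $53.8.
Fatima's bid $56.8 is the highest overall, so Fatima wins and pays the second-highest bid, $53.8.
Payoff = value − price = $47.7 − $53.8 = -$6.1.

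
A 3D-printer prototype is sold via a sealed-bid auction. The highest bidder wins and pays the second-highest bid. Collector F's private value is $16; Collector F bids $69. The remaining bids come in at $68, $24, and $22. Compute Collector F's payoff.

Highest competing bid: $68.
Collector F's bid $69 is the highest overall, so Collector F wins and pays the second-highest bid, $68.
Payoff = value − price = $16 − $68 = -$52.
Overbidding won the item at a price above value — truthful bidding would have avoided this loss.

Payoff = -$52.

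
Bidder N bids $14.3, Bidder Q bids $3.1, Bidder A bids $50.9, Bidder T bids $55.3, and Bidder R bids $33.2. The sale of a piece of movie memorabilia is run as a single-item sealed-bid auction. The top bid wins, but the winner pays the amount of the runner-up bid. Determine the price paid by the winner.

$50.9

Ranking the bids: Bidder T $55.3, then Bidder A $50.9, then Bidder R $33.2, then Bidder N $14.3, then Bidder Q $3.1.
Bidder T has the highest bid, so Bidder T wins.
The second-highest bid is $50.9, so that is what Bidder T pays.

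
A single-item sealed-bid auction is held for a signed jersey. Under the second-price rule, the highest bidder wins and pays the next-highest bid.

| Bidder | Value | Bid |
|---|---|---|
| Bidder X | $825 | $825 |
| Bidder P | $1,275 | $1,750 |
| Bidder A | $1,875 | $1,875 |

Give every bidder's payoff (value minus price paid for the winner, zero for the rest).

Ranking the bids: Bidder A $1,875; Bidder P $1,750; Bidder X $825.
Bidder A has the top bid and wins; the price is the second-highest bid, $1,750.
Bidder A's payoff = $1,875 − $1,750 = $125. All other bidders lose, so their payoff is 0.

Payoffs: Bidder X $0, Bidder P $0, Bidder A $125.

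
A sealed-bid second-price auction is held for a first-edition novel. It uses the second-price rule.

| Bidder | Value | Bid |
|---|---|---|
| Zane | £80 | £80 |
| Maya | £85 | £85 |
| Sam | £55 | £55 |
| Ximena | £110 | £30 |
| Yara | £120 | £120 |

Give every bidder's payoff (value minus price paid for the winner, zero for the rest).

Ranking the bids: Yara £120, then Maya £85, then Zane £80, then Sam £55, then Ximena £30.
Yara has the top bid and wins; the price is the second-highest bid, £85.
Yara's payoff = £120 − £85 = £35. All other bidders lose, so their payoff is 0.

Zane £0, Maya £0, Sam £0, Ximena £0, Yara £35.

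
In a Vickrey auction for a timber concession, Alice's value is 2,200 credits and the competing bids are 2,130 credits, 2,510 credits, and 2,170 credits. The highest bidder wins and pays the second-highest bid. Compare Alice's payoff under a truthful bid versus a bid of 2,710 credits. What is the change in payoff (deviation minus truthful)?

The highest competing bid is 2,510 credits.
Bidding truthfully at 2,200 credits: the top bid is 2,510 credits (a rival), so Alice loses. Payoff = 0 credits.
Bidding 2,710 credits: Alice has the top bid, wins, and pays the second-highest bid 2,510 credits. Payoff = 2,200 credits − 2,510 credits = -310 credits.
Change = -310 credits − 0 credits = -310 credits.
This is the dominant-strategy logic: truthful bidding weakly beats any alternative.

-310 credits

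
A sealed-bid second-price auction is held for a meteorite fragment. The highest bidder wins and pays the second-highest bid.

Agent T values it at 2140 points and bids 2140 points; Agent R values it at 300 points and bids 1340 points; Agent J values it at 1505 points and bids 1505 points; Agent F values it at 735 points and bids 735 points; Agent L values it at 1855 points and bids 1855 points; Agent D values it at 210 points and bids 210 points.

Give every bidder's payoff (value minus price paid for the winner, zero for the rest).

Agent T 285 points, Agent R 0 points, Agent J 0 points, Agent F 0 points, Agent L 0 points, Agent D 0 points.

Ordered from highest: Agent T 2140 points; Agent L 1855 points; Agent J 1505 points; Agent R 1340 points; Agent F 735 points; Agent D 210 points.
Agent T has the top bid and wins; the price is the second-highest bid, 1855 points.
Agent T's payoff = 2140 points − 1855 points = 285 points. All other bidders lose, so their payoff is 0.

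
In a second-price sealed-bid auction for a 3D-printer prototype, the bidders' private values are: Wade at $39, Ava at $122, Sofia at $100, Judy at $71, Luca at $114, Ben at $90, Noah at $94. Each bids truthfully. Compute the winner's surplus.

Sorted high to low: Ava $122; Luca $114; Sofia $100; Noah $94; Ben $90; Judy $71; Wade $39.
Ava wins with the top bid and pays the second-highest, $114.
Surplus = $122 − $114 = $8.

Winner's surplus: $8.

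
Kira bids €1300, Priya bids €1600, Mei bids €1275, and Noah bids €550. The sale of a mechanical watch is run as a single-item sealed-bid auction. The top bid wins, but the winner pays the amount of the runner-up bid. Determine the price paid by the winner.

€1300

Bids in descending order: Priya €1600 > Kira €1300 > Mei €1275 > Noah €550.
Priya has the highest bid, so Priya wins.
The second-highest bid is €1300, so that is what Priya pays.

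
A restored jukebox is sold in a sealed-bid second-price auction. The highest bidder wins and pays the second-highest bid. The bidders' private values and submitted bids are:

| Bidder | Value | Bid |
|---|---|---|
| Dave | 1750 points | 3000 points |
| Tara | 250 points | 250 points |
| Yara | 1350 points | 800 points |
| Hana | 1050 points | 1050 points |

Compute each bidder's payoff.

Payoffs: Dave 700 points, Tara 0 points, Yara 0 points, Hana 0 points.

Ranking the bids: Dave 3000 points; Hana 1050 points; Yara 800 points; Tara 250 points.
Dave has the top bid and wins; the price is the second-highest bid, 1050 points.
Dave's payoff = 1750 points − 1050 points = 700 points. All other bidders lose, so their payoff is 0.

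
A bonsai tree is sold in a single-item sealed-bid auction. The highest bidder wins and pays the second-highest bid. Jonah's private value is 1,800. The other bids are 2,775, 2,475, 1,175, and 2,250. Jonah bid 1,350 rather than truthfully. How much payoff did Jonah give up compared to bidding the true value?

0

The highest competing bid is 2,775.
Bidding truthfully at 1,800: the top bid is 2,775 (a rival), so Jonah loses. Payoff = 0.
Bidding 1,350: the top bid is 2,775 (a rival), so Jonah loses. Payoff = 0.
Regret = truthful payoff − actual payoff = 0 − 0 = 0.
The bid only affects whether you win, not the price — here both bids land on the same side of the top rival bid, so the deviation is payoff-neutral.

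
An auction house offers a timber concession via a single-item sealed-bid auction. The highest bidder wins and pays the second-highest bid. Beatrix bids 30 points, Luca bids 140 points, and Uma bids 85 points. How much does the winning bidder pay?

Ordered from highest: Luca 140 points, then Uma 85 points, then Beatrix 30 points.
Luca has the highest bid, so Luca wins.
The second-highest bid is 85 points, so that is what Luca pays.

85 points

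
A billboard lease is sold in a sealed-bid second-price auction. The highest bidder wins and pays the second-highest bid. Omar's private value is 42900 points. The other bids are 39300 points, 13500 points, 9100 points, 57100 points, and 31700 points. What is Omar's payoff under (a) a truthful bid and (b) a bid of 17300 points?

Truthful: 0 points; alternative: 0 points.

The highest competing bid is 57100 points.
Bidding truthfully at 42900 points: the top bid is 57100 points (a rival), so Omar loses. Payoff = 0 points.
Bidding 17300 points: the top bid is 57100 points (a rival), so Omar loses. Payoff = 0 points.
The bid only affects whether you win, not the price — here both bids land on the same side of the top rival bid, so the deviation is payoff-neutral.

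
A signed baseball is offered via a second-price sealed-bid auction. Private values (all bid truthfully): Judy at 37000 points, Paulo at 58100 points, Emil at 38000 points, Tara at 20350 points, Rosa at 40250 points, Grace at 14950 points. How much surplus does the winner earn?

Surplus = 17850 points.

Bids in descending order: Paulo 58100 points > Rosa 40250 points > Emil 38000 points > Judy 37000 points > Tara 20350 points > Grace 14950 points.
Paulo wins with the top bid and pays the second-highest, 40250 points.
Surplus = 58100 points − 40250 points = 17850 points.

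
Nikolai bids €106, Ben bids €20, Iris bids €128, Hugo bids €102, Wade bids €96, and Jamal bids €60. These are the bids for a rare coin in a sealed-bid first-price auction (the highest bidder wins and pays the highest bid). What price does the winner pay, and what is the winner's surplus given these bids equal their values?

Ordered from highest: Iris €128 > Nikolai €106 > Hugo €102 > Wade €96 > Jamal €60 > Ben €20.
Iris is the highest bidder, so Iris wins.
Under the first-price rule, the price is the highest bid: €128.
Surplus = €128 − €128 = €0.

The winner pays €128 for a surplus of €0.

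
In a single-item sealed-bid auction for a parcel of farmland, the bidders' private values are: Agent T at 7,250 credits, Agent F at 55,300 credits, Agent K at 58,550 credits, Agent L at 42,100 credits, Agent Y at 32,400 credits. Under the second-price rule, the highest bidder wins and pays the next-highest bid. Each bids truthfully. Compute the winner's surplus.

Bids in descending order: Agent K 58,550 credits; Agent F 55,300 credits; Agent L 42,100 credits; Agent Y 32,400 credits; Agent T 7,250 credits.
Agent K wins with the top bid and pays the second-highest, 55,300 credits.
Surplus = 58,550 credits − 55,300 credits = 3,250 credits.

3,250 credits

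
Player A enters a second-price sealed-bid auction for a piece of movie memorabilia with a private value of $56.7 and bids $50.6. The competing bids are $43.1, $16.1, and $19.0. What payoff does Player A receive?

Highest competing bid: $43.1.
Player A's bid $50.6 is the highest overall, so Player A wins and pays the second-highest bid, $43.1.
Payoff = value − price = $56.7 − $43.1 = $13.6.

Payoff = $13.6.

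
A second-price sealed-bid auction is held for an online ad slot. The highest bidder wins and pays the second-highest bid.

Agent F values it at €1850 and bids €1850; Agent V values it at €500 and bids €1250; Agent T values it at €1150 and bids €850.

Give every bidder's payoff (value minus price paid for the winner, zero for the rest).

Agent F €600, Agent V €0, Agent T €0.

Sorted high to low: Agent F €1850, then Agent V €1250, then Agent T €850.
Agent F has the top bid and wins; the price is the second-highest bid, €1250.
Agent F's payoff = €1850 − €1250 = €600. All other bidders lose, so their payoff is 0.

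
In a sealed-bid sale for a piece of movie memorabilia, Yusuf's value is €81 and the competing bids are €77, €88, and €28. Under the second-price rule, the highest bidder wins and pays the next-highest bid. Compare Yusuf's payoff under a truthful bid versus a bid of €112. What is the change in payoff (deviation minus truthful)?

The highest competing bid is €88.
Bidding truthfully at €81: the top bid is €88 (a rival), so Yusuf loses. Payoff = €0.
Bidding €112: Yusuf has the top bid, wins, and pays the second-highest bid €88. Payoff = €81 − €88 = -€7.
Change = -€7 − €0 = -€7.
This is the dominant-strategy logic: truthful bidding weakly beats any alternative.

Change in payoff: -€7.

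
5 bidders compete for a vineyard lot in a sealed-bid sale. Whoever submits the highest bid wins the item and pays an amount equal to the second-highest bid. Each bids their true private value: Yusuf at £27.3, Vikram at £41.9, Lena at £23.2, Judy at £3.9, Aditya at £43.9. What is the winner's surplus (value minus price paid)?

Bids in descending order: Aditya £43.9; Vikram £41.9; Yusuf £27.3; Lena £23.2; Judy £3.9.
Aditya wins with the top bid and pays the second-highest, £41.9.
Surplus = £43.9 − £41.9 = £2.0.

£2.0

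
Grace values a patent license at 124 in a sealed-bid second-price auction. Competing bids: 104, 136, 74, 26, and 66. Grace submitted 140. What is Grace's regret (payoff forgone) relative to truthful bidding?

The highest competing bid is 136.
Bidding truthfully at 124: the top bid is 136 (a rival), so Grace loses. Payoff = 0.
Bidding 140: Grace has the top bid, wins, and pays the second-highest bid 136. Payoff = 124 − 136 = -12.
Regret = truthful payoff − actual payoff = 0 − -12 = 12.
Deviating from a truthful bid can only lose payoff in a second-price auction — never gain.

12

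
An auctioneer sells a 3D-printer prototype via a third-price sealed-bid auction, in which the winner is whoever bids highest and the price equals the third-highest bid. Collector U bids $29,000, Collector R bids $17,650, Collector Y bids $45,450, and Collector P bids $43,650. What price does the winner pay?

Sorted high to low: Collector Y $45,450 > Collector P $43,650 > Collector U $29,000 > Collector R $17,650.
Collector Y is the highest bidder, so Collector Y wins.
Under the third-price rule, the price is the third-highest bid: $29,000.

$29,000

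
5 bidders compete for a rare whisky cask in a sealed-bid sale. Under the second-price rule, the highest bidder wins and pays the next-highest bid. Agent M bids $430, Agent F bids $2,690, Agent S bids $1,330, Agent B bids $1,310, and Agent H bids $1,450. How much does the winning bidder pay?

Sorted high to low: Agent F $2,690; Agent H $1,450; Agent S $1,330; Agent B $1,310; Agent M $430.
Agent F has the highest bid, so Agent F wins.
The second-highest bid is $1,450, so that is what Agent F pays.

The winner pays $1,450.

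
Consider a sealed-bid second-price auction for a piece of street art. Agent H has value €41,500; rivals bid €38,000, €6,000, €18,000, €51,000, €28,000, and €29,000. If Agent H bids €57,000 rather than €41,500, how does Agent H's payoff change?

The highest competing bid is €51,000.
Bidding truthfully at €41,500: the top bid is €51,000 (a rival), so Agent H loses. Payoff = €0.
Bidding €57,000: Agent H has the top bid, wins, and pays the second-highest bid €51,000. Payoff = €41,500 − €51,000 = -€9,500.
Change = -€9,500 − €0 = -€9,500.
Deviating from a truthful bid can only lose payoff in a second-price auction — never gain.

-€9,500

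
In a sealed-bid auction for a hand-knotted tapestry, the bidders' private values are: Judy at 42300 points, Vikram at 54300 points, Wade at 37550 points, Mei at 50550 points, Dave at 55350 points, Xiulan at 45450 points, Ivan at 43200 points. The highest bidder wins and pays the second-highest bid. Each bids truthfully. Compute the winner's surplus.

Bids in descending order: Dave 55350 points, then Vikram 54300 points, then Mei 50550 points, then Xiulan 45450 points, then Ivan 43200 points, then Judy 42300 points, then Wade 37550 points.
Dave wins with the top bid and pays the second-highest, 54300 points.
Surplus = 55350 points − 54300 points = 1050 points.

1050 points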